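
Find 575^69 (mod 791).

Using repeated squaring:
69 in binary is 1000101, i.e. 69 = 64 + 4 + 1.
575^1 ≡ 575 (mod 791)
575^2 ≡ 575^2 = 330625 ≡ 778 (mod 791)
575^4 ≡ 778^2 = 605284 ≡ 169 (mod 791)
575^8 ≡ 169^2 = 28561 ≡ 85 (mod 791)
575^16 ≡ 85^2 = 7225 ≡ 106 (mod 791)
575^32 ≡ 106^2 = 11236 ≡ 162 (mod 791)
575^64 ≡ 162^2 = 26244 ≡ 141 (mod 791)
575^69 = 575^64 × 575^4 × 575^1 ≡ 141 × 169 × 575 (mod 791).
Accumulate the product:
141 × 169 = 23829 ≡ 99
99 × 575 = 56925 ≡ 764

764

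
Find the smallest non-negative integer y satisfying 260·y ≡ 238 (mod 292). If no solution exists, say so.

no solution

gcd(260, 292) = 4, and 4 does not divide 238.
So the congruence has no solution.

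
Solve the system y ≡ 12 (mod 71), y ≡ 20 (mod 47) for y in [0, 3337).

1148

71⁻¹ mod 47: 71×2 ≡ 1 (mod 47), so 71⁻¹ ≡ 2.
y = 12 + 71×((20 − 12)×2 mod 47) = 12 + 71×16 = 1148.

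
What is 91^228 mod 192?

Using repeated squaring:
228 in binary is 11100100, i.e. 228 = 128 + 64 + 32 + 4.
91^1 ≡ 91 (mod 192)
91^2 ≡ 91^2 = 8281 ≡ 25 (mod 192)
91^4 ≡ 25^2 = 625 ≡ 49 (mod 192)
91^8 ≡ 49^2 = 2401 ≡ 97 (mod 192)
91^16 ≡ 97^2 = 9409 ≡ 1 (mod 192)
91^32 ≡ 1^2 = 1 (mod 192)
91^64 ≡ 1^2 = 1 (mod 192)
91^128 ≡ 1^2 = 1 (mod 192)
91^228 = 91^128 × 91^64 × 91^32 × 91^4 ≡ 1 × 1 × 1 × 49 (mod 192).
Accumulate the product:
1 × 1 = 1
1 × 1 = 1
1 × 49 = 49

49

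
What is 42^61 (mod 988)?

61 in binary is 111101, i.e. 61 = 32 + 16 + 8 + 4 + 1.
42^1 ≡ 42 (mod 988)
42^2 ≡ 42^2 = 1764 ≡ 776 (mod 988)
42^4 ≡ 776^2 = 602176 ≡ 484 (mod 988)
42^8 ≡ 484^2 = 234256 ≡ 100 (mod 988)
42^16 ≡ 100^2 = 10000 ≡ 120 (mod 988)
42^32 ≡ 120^2 = 14400 ≡ 568 (mod 988)
42^61 = 42^32 · 42^16 · 42^8 · 42^4 · 42^1 ≡ 568 · 120 · 100 · 484 · 42 (mod 988).
Accumulate the product:
568 · 120 = 68160 ≡ 976
976 · 100 = 97600 ≡ 776
776 · 484 = 375584 ≡ 144
144 · 42 = 6048 ≡ 120

120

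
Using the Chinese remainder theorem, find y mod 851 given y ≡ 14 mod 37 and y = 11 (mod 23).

37⁻¹ mod 23: 37·5 ≡ 1 (mod 23), so 37⁻¹ ≡ 5.
y = 14 + 37·((11 − 14)·5 mod 23) = 14 + 37·8 = 310.
Check: 310 mod 37 = 14, 310 mod 23 = 11. ✓

310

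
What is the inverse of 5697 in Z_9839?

Run the extended Euclidean algorithm:
9839 = 1·5697 + 4142
5697 = 1·4142 + 1555
4142 = 2·1555 + 1032
1555 = 1·1032 + 523
1032 = 1·523 + 509
523 = 1·509 + 14
509 = 36·14 + 5
14 = 2·5 + 4
5 = 1·4 + 1
4 = 4·1 + 0
gcd(5697, 9839) = 1, so the inverse exists.
Back-substitute for 1:
1 = 1·5 − 1·4
  = −1·14 + 3·5
  = 3·509 − 109·14
  = −109·523 + 112·509
  = 112·1032 − 221·523
  = −221·1555 + 333·1032
  = 333·4142 − 887·1555
  = −887·5697 + 1220·4142
  = 1220·9839 − 2107·5697
So 5697⁻¹ ≡ −2107 ≡ 7732 (mod 9839).

7732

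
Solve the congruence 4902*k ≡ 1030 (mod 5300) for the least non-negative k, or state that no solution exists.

gcd(4902, 5300) = 2, and 2 | 1030, so solutions exist.
Divide through by 2: 2451*k mod 2650 = 515.
2451⁻¹ ≡ 1851 (mod 2650).
k ≡ 1851*515 ≡ 1915 (mod 2650).
The smallest non-negative solution is k = 1915.

1915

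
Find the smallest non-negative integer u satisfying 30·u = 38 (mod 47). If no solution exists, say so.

42

gcd(30, 47) = 1, so a unique solution mod 47 exists.
30⁻¹ ≡ 11 (mod 47).
u ≡ 11·38 ≡ 42 (mod 47).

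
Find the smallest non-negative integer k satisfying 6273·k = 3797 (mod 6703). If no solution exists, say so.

gcd(6273, 6703) = 1, so a unique solution mod 6703 exists.
6273⁻¹ ≡ 265 (mod 6703).
k ≡ 265·3797 ≡ 755 (mod 6703).

755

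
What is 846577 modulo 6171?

846577 = 137×6171 + 1150, so 846577 ≡ 1150 (mod 6171).

1150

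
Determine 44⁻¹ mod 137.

By the extended Euclidean algorithm:
137 = 3·44 + 5
44 = 8·5 + 4
5 = 1·4 + 1
4 = 4·1 + 0
gcd(44, 137) = 1, so the inverse exists.
Bézout: 1 = 9·137 − 28·44.
So 44⁻¹ ≡ −28 ≡ 109 (mod 137).

109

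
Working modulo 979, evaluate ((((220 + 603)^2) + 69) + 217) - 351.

220 + 603 = 823
(823)^2 ≡ 840 (mod 979)
840 + 69 = 909
909 + 217 = 1126 ≡ 147 (mod 979)
147 - 351 = -204 ≡ 775 (mod 979)

775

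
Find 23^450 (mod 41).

1

Compute successive squares:
450 in binary is 111000010, i.e. 450 = 256 + 128 + 64 + 2.
23^1 ≡ 23 (mod 41)
23^2 ≡ 23^2 = 529 ≡ 37 (mod 41)
23^4 ≡ 37^2 = 1369 ≡ 16 (mod 41)
23^8 ≡ 16^2 = 256 ≡ 10 (mod 41)
23^16 ≡ 10^2 = 100 ≡ 18 (mod 41)
23^32 ≡ 18^2 = 324 ≡ 37 (mod 41)
23^64 ≡ 37^2 = 1369 ≡ 16 (mod 41)
23^128 ≡ 16^2 = 256 ≡ 10 (mod 41)
23^256 ≡ 10^2 = 100 ≡ 18 (mod 41)
23^450 = 23^256 * 23^128 * 23^64 * 23^2 ≡ 18 * 10 * 16 * 37 (mod 41).
Accumulate the product:
18 * 10 = 180 ≡ 16
16 * 16 = 256 ≡ 10
10 * 37 = 370 ≡ 1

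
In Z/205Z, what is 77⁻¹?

8

By the extended Euclidean algorithm:
205 = 2*77 + 51
77 = 1*51 + 26
51 = 1*26 + 25
26 = 1*25 + 1
25 = 25*1 + 0
gcd(77, 205) = 1, so the inverse exists.
Back-substitute for 1:
1 = 1*26 − 1*25
  = −1*51 + 2*26
  = 2*77 − 3*51
  = −3*205 + 8*77
So 77⁻¹ ≡ 8 (mod 205).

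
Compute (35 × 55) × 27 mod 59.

55

35 × 55 = 1925 ≡ 37 (mod 59)
37 × 27 = 999 ≡ 55 (mod 59)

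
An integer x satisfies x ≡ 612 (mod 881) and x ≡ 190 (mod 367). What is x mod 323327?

881⁻¹ mod 367: 881*5 ≡ 1 (mod 367), so 881⁻¹ ≡ 5.
x = 612 + 881*((190 − 612)*5 mod 367) = 612 + 881*92 = 81664.

81664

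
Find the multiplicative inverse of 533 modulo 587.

250

587 = 1×533 + 54
533 = 9×54 + 47
54 = 1×47 + 7
47 = 6×7 + 5
7 = 1×5 + 2
5 = 2×2 + 1
2 = 2×1 + 0
gcd(533, 587) = 1, so the inverse exists.
Back-substitute for 1:
1 = 1×5 − 2×2
  = −2×7 + 3×5
  = 3×47 − 20×7
  = −20×54 + 23×47
  = 23×533 − 227×54
  = −227×587 + 250×533
So 533⁻¹ ≡ 250 (mod 587).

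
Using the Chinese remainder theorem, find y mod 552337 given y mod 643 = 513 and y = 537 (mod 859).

643⁻¹ mod 859: 643*171 ≡ 1 (mod 859), so 643⁻¹ ≡ 171.
y = 513 + 643*((537 − 513)*171 mod 859) = 513 + 643*668 = 430037.
Check: 430037 mod 643 = 513, 430037 mod 859 = 537. ✓

430037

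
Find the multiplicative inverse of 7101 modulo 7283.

2441

7283 = 1·7101 + 182
7101 = 39·182 + 3
182 = 60·3 + 2
3 = 1·2 + 1
2 = 2·1 + 0
gcd(7101, 7283) = 1, so the inverse exists.
Bézout: 1 = −2380·7283 + 2441·7101.
So 7101⁻¹ ≡ 2441 (mod 7283).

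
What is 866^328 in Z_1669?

1283

Using repeated squaring:
328 in binary is 101001000, i.e. 328 = 256 + 64 + 8.
866^1 ≡ 866 (mod 1669)
866^2 ≡ 866^2 = 749956 ≡ 575 (mod 1669)
866^4 ≡ 575^2 = 330625 ≡ 163 (mod 1669)
866^8 ≡ 163^2 = 26569 ≡ 1534 (mod 1669)
866^16 ≡ 1534^2 = 2353156 ≡ 1535 (mod 1669)
866^32 ≡ 1535^2 = 2356225 ≡ 1266 (mod 1669)
866^64 ≡ 1266^2 = 1602756 ≡ 516 (mod 1669)
866^128 ≡ 516^2 = 266256 ≡ 885 (mod 1669)
866^256 ≡ 885^2 = 783225 ≡ 464 (mod 1669)
866^328 = 866^256 * 866^64 * 866^8 ≡ 464 * 516 * 1534 (mod 1669).
Accumulate the product:
464 * 516 = 239424 ≡ 757
757 * 1534 = 1161238 ≡ 1283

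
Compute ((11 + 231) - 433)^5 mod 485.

49

11 + 231 = 242
242 - 433 = -191 ≡ 294 (mod 485)
(294)^5 ≡ 49 (mod 485)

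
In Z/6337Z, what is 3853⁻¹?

1472

6337 = 1×3853 + 2484
3853 = 1×2484 + 1369
2484 = 1×1369 + 1115
1369 = 1×1115 + 254
1115 = 4×254 + 99
254 = 2×99 + 56
99 = 1×56 + 43
56 = 1×43 + 13
43 = 3×13 + 4
13 = 3×4 + 1
4 = 4×1 + 0
gcd(3853, 6337) = 1, so the inverse exists.
Bézout: 1 = −895×6337 + 1472×3853.
So 3853⁻¹ ≡ 1472 (mod 6337).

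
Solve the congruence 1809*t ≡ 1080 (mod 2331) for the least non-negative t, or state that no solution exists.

gcd(1809, 2331) = 9, and 9 | 1080, so solutions exist.
Divide through by 9: 201*t = 120 (mod 259).
201⁻¹ ≡ 192 (mod 259).
t ≡ 192*120 ≡ 248 (mod 259).
The smallest non-negative solution is t = 248.

248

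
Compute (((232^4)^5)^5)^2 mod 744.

280

(232)^4 ≡ 64 (mod 744)
(64)^5 ≡ 280 (mod 744)
(280)^5 ≡ 280 (mod 744)
(280)^2 ≡ 280 (mod 744)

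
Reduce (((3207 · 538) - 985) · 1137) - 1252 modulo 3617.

3207 · 538 = 1725366 ≡ 57 (mod 3617)
57 - 985 = -928 ≡ 2689 (mod 3617)
2689 · 1137 = 3057393 ≡ 1028 (mod 3617)
1028 - 1252 = -224 ≡ 3393 (mod 3617)

3393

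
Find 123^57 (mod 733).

19

Compute successive squares:
123^1 ≡ 123 (mod 733)
123^2 ≡ 123^2 = 15129 ≡ 469 (mod 733)
123^4 ≡ 469^2 = 219961 ≡ 61 (mod 733)
123^8 ≡ 61^2 = 3721 ≡ 56 (mod 733)
123^16 ≡ 56^2 = 3136 ≡ 204 (mod 733)
123^32 ≡ 204^2 = 41616 ≡ 568 (mod 733)
123^57 = 123^32 × 123^16 × 123^8 × 123^1 ≡ 568 × 204 × 56 × 123 (mod 733).
Accumulate the product:
568 × 204 = 115872 ≡ 58
58 × 56 = 3248 ≡ 316
316 × 123 = 38868 ≡ 19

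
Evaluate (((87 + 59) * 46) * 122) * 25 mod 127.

97

87 + 59 = 146 ≡ 19 (mod 127)
19 * 46 = 874 ≡ 112 (mod 127)
112 * 122 = 13664 ≡ 75 (mod 127)
75 * 25 = 1875 ≡ 97 (mod 127)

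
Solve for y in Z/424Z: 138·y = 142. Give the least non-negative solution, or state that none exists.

127

gcd(138, 424) = 2, and 2 | 142, so solutions exist.
Divide through by 2: 69·y = 71 (mod 212).
69⁻¹ ≡ 169 (mod 212).
y ≡ 169·71 ≡ 127 (mod 212).
The smallest non-negative solution is y = 127.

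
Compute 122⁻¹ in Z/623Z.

383

Run the extended Euclidean algorithm:
623 = 5·122 + 13
122 = 9·13 + 5
13 = 2·5 + 3
5 = 1·3 + 2
3 = 1·2 + 1
2 = 2·1 + 0
gcd(122, 623) = 1, so the inverse exists.
Back-substitute for 1:
1 = 1·3 − 1·2
  = −1·5 + 2·3
  = 2·13 − 5·5
  = −5·122 + 47·13
  = 47·623 − 240·122
So 122⁻¹ ≡ −240 ≡ 383 (mod 623).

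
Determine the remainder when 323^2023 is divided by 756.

323

2023 in binary is 11111100111, i.e. 2023 = 1024 + 512 + 256 + 128 + 64 + 32 + 4 + 2 + 1.
323^1 ≡ 323 (mod 756)
323^2 ≡ 323^2 = 104329 ≡ 1 (mod 756)
323^4 ≡ 1^2 = 1 (mod 756)
323^8 ≡ 1^2 = 1 (mod 756)
323^16 ≡ 1^2 = 1 (mod 756)
323^32 ≡ 1^2 = 1 (mod 756)
323^64 ≡ 1^2 = 1 (mod 756)
323^128 ≡ 1^2 = 1 (mod 756)
323^256 ≡ 1^2 = 1 (mod 756)
323^512 ≡ 1^2 = 1 (mod 756)
323^1024 ≡ 1^2 = 1 (mod 756)
323^2023 = 323^1024 * 323^512 * 323^256 * 323^128 * 323^64 * 323^32 * 323^4 * 323^2 * 323^1 ≡ 1 * 1 * 1 * 1 * 1 * 1 * 1 * 1 * 323 (mod 756).
Accumulate the product:
1 * 1 = 1
1 * 1 = 1
1 * 1 = 1
1 * 1 = 1
1 * 1 = 1
1 * 1 = 1
1 * 1 = 1
1 * 323 = 323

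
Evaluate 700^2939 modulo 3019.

Using repeated squaring:
2939 in binary is 101101111011, i.e. 2939 = 2048 + 512 + 256 + 64 + 32 + 16 + 8 + 2 + 1.
700^1 ≡ 700 (mod 3019)
700^2 ≡ 700^2 = 490000 ≡ 922 (mod 3019)
700^4 ≡ 922^2 = 850084 ≡ 1745 (mod 3019)
700^8 ≡ 1745^2 = 3045025 ≡ 1873 (mod 3019)
700^16 ≡ 1873^2 = 3508129 ≡ 51 (mod 3019)
700^32 ≡ 51^2 = 2601 (mod 3019)
700^64 ≡ 2601^2 = 6765201 ≡ 2641 (mod 3019)
700^128 ≡ 2641^2 = 6974881 ≡ 991 (mod 3019)
700^256 ≡ 991^2 = 982081 ≡ 906 (mod 3019)
700^512 ≡ 906^2 = 820836 ≡ 2687 (mod 3019)
700^1024 ≡ 2687^2 = 7219969 ≡ 1540 (mod 3019)
700^2048 ≡ 1540^2 = 2371600 ≡ 1685 (mod 3019)
700^2939 = 700^2048 × 700^512 × 700^256 × 700^64 × 700^32 × 700^16 × 700^8 × 700^2 × 700^1 ≡ 1685 × 2687 × 906 × 2641 × 2601 × 51 × 1873 × 922 × 700 (mod 3019).
Accumulate the product:
1685 × 2687 = 4527595 ≡ 2114
2114 × 906 = 1915284 ≡ 1238
1238 × 2641 = 3269558 ≡ 3000
3000 × 2601 = 7803000 ≡ 1904
1904 × 51 = 97104 ≡ 496
496 × 1873 = 929008 ≡ 2175
2175 × 922 = 2005350 ≡ 734
734 × 700 = 513800 ≡ 570

570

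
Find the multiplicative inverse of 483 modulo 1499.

1409

1499 = 3×483 + 50
483 = 9×50 + 33
50 = 1×33 + 17
33 = 1×17 + 16
17 = 1×16 + 1
16 = 16×1 + 0
gcd(483, 1499) = 1, so the inverse exists.
Back-substitute for 1:
1 = 1×17 − 1×16
  = −1×33 + 2×17
  = 2×50 − 3×33
  = −3×483 + 29×50
  = 29×1499 − 90×483
So 483⁻¹ ≡ −90 ≡ 1409 (mod 1499).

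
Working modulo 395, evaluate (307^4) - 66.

(307)^4 ≡ 241 (mod 395)
241 - 66 = 175

175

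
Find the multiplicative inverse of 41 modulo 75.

Run the extended Euclidean algorithm:
75 = 1·41 + 34
41 = 1·34 + 7
34 = 4·7 + 6
7 = 1·6 + 1
6 = 6·1 + 0
gcd(41, 75) = 1, so the inverse exists.
Back-substitute for 1:
1 = 1·7 − 1·6
  = −1·34 + 5·7
  = 5·41 − 6·34
  = −6·75 + 11·41
So 41⁻¹ ≡ 11 (mod 75).

11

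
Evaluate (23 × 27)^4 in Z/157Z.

23 × 27 = 621 ≡ 150 (mod 157)
(150)^4 ≡ 46 (mod 157)

46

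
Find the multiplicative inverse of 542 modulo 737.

257

737 = 1*542 + 195
542 = 2*195 + 152
195 = 1*152 + 43
152 = 3*43 + 23
43 = 1*23 + 20
23 = 1*20 + 3
20 = 6*3 + 2
3 = 1*2 + 1
2 = 2*1 + 0
gcd(542, 737) = 1, so the inverse exists.
Back-substitute for 1:
1 = 1*3 − 1*2
  = −1*20 + 7*3
  = 7*23 − 8*20
  = −8*43 + 15*23
  = 15*152 − 53*43
  = −53*195 + 68*152
  = 68*542 − 189*195
  = −189*737 + 257*542
So 542⁻¹ ≡ 257 (mod 737).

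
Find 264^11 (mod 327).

Using repeated squaring:
11 in binary is 1011, i.e. 11 = 8 + 2 + 1.
264^1 ≡ 264 (mod 327)
264^2 ≡ 264^2 = 69696 ≡ 45 (mod 327)
264^4 ≡ 45^2 = 2025 ≡ 63 (mod 327)
264^8 ≡ 63^2 = 3969 ≡ 45 (mod 327)
264^11 = 264^8 × 264^2 × 264^1 ≡ 45 × 45 × 264 (mod 327).
Accumulate the product:
45 × 45 = 2025 ≡ 63
63 × 264 = 16632 ≡ 282

282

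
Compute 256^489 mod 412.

184

By square-and-multiply:
489 in binary is 111101001, i.e. 489 = 256 + 128 + 64 + 32 + 8 + 1.
256^1 ≡ 256 (mod 412)
256^2 ≡ 256^2 = 65536 ≡ 28 (mod 412)
256^4 ≡ 28^2 = 784 ≡ 372 (mod 412)
256^8 ≡ 372^2 = 138384 ≡ 364 (mod 412)
256^16 ≡ 364^2 = 132496 ≡ 244 (mod 412)
256^32 ≡ 244^2 = 59536 ≡ 208 (mod 412)
256^64 ≡ 208^2 = 43264 ≡ 4 (mod 412)
256^128 ≡ 4^2 = 16 (mod 412)
256^256 ≡ 16^2 = 256 (mod 412)
256^489 = 256^256 · 256^128 · 256^64 · 256^32 · 256^8 · 256^1 ≡ 256 · 16 · 4 · 208 · 364 · 256 (mod 412).
Accumulate the product:
256 · 16 = 4096 ≡ 388
388 · 4 = 1552 ≡ 316
316 · 208 = 65728 ≡ 220
220 · 364 = 80080 ≡ 152
152 · 256 = 38912 ≡ 184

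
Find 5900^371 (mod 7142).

2412

5900^1 ≡ 5900 (mod 7142)
5900^2 ≡ 5900^2 = 34810000 ≡ 7034 (mod 7142)
5900^4 ≡ 7034^2 = 49477156 ≡ 4522 (mod 7142)
5900^8 ≡ 4522^2 = 20448484 ≡ 938 (mod 7142)
5900^16 ≡ 938^2 = 879844 ≡ 1378 (mod 7142)
5900^32 ≡ 1378^2 = 1898884 ≡ 6254 (mod 7142)
5900^64 ≡ 6254^2 = 39112516 ≡ 2924 (mod 7142)
5900^128 ≡ 2924^2 = 8549776 ≡ 802 (mod 7142)
5900^256 ≡ 802^2 = 643204 ≡ 424 (mod 7142)
5900^371 = 5900^256 * 5900^64 * 5900^32 * 5900^16 * 5900^2 * 5900^1 ≡ 424 * 2924 * 6254 * 1378 * 7034 * 5900 (mod 7142).
Accumulate the product:
424 * 2924 = 1239776 ≡ 4210
4210 * 6254 = 26329340 ≡ 3928
3928 * 1378 = 5412784 ≡ 6290
6290 * 7034 = 44243860 ≡ 6312
6312 * 5900 = 37240800 ≡ 2412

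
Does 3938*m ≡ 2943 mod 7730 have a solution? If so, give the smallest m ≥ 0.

no solution

gcd(3938, 7730) = 2, and 2 does not divide 2943.
So the congruence has no solution.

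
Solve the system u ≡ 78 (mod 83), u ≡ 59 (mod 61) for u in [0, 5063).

83⁻¹ mod 61: 83×25 ≡ 1 (mod 61), so 83⁻¹ ≡ 25.
u = 78 + 83×((59 − 78)×25 mod 61) = 78 + 83×13 = 1157.

1157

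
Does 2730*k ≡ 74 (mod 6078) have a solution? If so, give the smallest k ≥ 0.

no solution

gcd(2730, 6078) = 6, and 6 does not divide 74.
So the congruence has no solution.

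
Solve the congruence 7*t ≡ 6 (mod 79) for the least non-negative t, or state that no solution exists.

gcd(7, 79) = 1, so a unique solution mod 79 exists.
7⁻¹ ≡ 34 (mod 79).
t ≡ 34*6 ≡ 46 (mod 79).

46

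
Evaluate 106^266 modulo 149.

103

266 in binary is 100001010, i.e. 266 = 256 + 8 + 2.
106^1 ≡ 106 (mod 149)
106^2 ≡ 106^2 = 11236 ≡ 61 (mod 149)
106^4 ≡ 61^2 = 3721 ≡ 145 (mod 149)
106^8 ≡ 145^2 = 21025 ≡ 16 (mod 149)
106^16 ≡ 16^2 = 256 ≡ 107 (mod 149)
106^32 ≡ 107^2 = 11449 ≡ 125 (mod 149)
106^64 ≡ 125^2 = 15625 ≡ 129 (mod 149)
106^128 ≡ 129^2 = 16641 ≡ 102 (mod 149)
106^256 ≡ 102^2 = 10404 ≡ 123 (mod 149)
106^266 = 106^256 × 106^8 × 106^2 ≡ 123 × 16 × 61 (mod 149).
Accumulate the product:
123 × 16 = 1968 ≡ 31
31 × 61 = 1891 ≡ 103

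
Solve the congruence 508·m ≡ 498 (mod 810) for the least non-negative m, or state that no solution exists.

111

gcd(508, 810) = 2, and 2 | 498, so solutions exist.
Divide through by 2: 254·m = 249 (mod 405).
254⁻¹ ≡ 59 (mod 405).
m ≡ 59·249 ≡ 111 (mod 405).
The smallest non-negative solution is m = 111.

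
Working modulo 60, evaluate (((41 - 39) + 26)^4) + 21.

41 - 39 = 2
2 + 26 = 28
(28)^4 ≡ 16 (mod 60)
16 + 21 = 37

37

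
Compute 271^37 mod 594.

325

271^1 ≡ 271 (mod 594)
271^2 ≡ 271^2 = 73441 ≡ 379 (mod 594)
271^4 ≡ 379^2 = 143641 ≡ 487 (mod 594)
271^8 ≡ 487^2 = 237169 ≡ 163 (mod 594)
271^16 ≡ 163^2 = 26569 ≡ 433 (mod 594)
271^32 ≡ 433^2 = 187489 ≡ 379 (mod 594)
271^37 = 271^32 · 271^4 · 271^1 ≡ 379 · 487 · 271 (mod 594).
Accumulate the product:
379 · 487 = 184573 ≡ 433
433 · 271 = 117343 ≡ 325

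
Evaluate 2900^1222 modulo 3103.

Compute successive squares:
1222 in binary is 10011000110, i.e. 1222 = 1024 + 128 + 64 + 4 + 2.
2900^1 ≡ 2900 (mod 3103)
2900^2 ≡ 2900^2 = 8410000 ≡ 870 (mod 3103)
2900^4 ≡ 870^2 = 756900 ≡ 2871 (mod 3103)
2900^8 ≡ 2871^2 = 8242641 ≡ 1073 (mod 3103)
2900^16 ≡ 1073^2 = 1151329 ≡ 116 (mod 3103)
2900^32 ≡ 116^2 = 13456 ≡ 1044 (mod 3103)
2900^64 ≡ 1044^2 = 1089936 ≡ 783 (mod 3103)
2900^128 ≡ 783^2 = 613089 ≡ 1798 (mod 3103)
2900^256 ≡ 1798^2 = 3232804 ≡ 2581 (mod 3103)
2900^512 ≡ 2581^2 = 6661561 ≡ 2523 (mod 3103)
2900^1024 ≡ 2523^2 = 6365529 ≡ 1276 (mod 3103)
2900^1222 = 2900^1024 × 2900^128 × 2900^64 × 2900^4 × 2900^2 ≡ 1276 × 1798 × 783 × 2871 × 870 (mod 3103).
Accumulate the product:
1276 × 1798 = 2294248 ≡ 1131
1131 × 783 = 885573 ≡ 1218
1218 × 2871 = 3496878 ≡ 2900
2900 × 870 = 2523000 ≡ 261

261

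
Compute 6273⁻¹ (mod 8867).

By the extended Euclidean algorithm:
8867 = 1·6273 + 2594
6273 = 2·2594 + 1085
2594 = 2·1085 + 424
1085 = 2·424 + 237
424 = 1·237 + 187
237 = 1·187 + 50
187 = 3·50 + 37
50 = 1·37 + 13
37 = 2·13 + 11
13 = 1·11 + 2
11 = 5·2 + 1
2 = 2·1 + 0
gcd(6273, 8867) = 1, so the inverse exists.
Back-substitute for 1:
1 = 1·11 − 5·2
  = −5·13 + 6·11
  = 6·37 − 17·13
  = −17·50 + 23·37
  = 23·187 − 86·50
  = −86·237 + 109·187
  = 109·424 − 195·237
  = −195·1085 + 499·424
  = 499·2594 − 1193·1085
  = −1193·6273 + 2885·2594
  = 2885·8867 − 4078·6273
So 6273⁻¹ ≡ −4078 ≡ 4789 (mod 8867).

4789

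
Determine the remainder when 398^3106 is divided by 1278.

160

Compute successive squares:
3106 in binary is 110000100010, i.e. 3106 = 2048 + 1024 + 32 + 2.
398^1 ≡ 398 (mod 1278)
398^2 ≡ 398^2 = 158404 ≡ 1210 (mod 1278)
398^4 ≡ 1210^2 = 1464100 ≡ 790 (mod 1278)
398^8 ≡ 790^2 = 624100 ≡ 436 (mod 1278)
398^16 ≡ 436^2 = 190096 ≡ 952 (mod 1278)
398^32 ≡ 952^2 = 906304 ≡ 202 (mod 1278)
398^64 ≡ 202^2 = 40804 ≡ 1186 (mod 1278)
398^128 ≡ 1186^2 = 1406596 ≡ 796 (mod 1278)
398^256 ≡ 796^2 = 633616 ≡ 1006 (mod 1278)
398^512 ≡ 1006^2 = 1012036 ≡ 1138 (mod 1278)
398^1024 ≡ 1138^2 = 1295044 ≡ 430 (mod 1278)
398^2048 ≡ 430^2 = 184900 ≡ 868 (mod 1278)
398^3106 = 398^2048 × 398^1024 × 398^32 × 398^2 ≡ 868 × 430 × 202 × 1210 (mod 1278).
Accumulate the product:
868 × 430 = 373240 ≡ 64
64 × 202 = 12928 ≡ 148
148 × 1210 = 179080 ≡ 160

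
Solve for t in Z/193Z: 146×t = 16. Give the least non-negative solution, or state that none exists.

90

gcd(146, 193) = 1, so a unique solution mod 193 exists.
146⁻¹ ≡ 78 (mod 193).
t ≡ 78×16 ≡ 90 (mod 193).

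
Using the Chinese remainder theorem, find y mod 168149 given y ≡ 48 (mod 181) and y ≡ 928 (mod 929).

78964

181⁻¹ mod 929: 181×503 ≡ 1 (mod 929), so 181⁻¹ ≡ 503.
y = 48 + 181×((928 − 48)×503 mod 929) = 48 + 181×436 = 78964.
Check: 78964 mod 181 = 48, 78964 mod 929 = 928. ✓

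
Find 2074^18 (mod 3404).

Compute successive squares:
18 in binary is 10010, i.e. 18 = 16 + 2.
2074^1 ≡ 2074 (mod 3404)
2074^2 ≡ 2074^2 = 4301476 ≡ 2224 (mod 3404)
2074^4 ≡ 2224^2 = 4946176 ≡ 164 (mod 3404)
2074^8 ≡ 164^2 = 26896 ≡ 3068 (mod 3404)
2074^16 ≡ 3068^2 = 9412624 ≡ 564 (mod 3404)
2074^18 = 2074^16 * 2074^2 ≡ 564 * 2224 (mod 3404).
564 * 2224 = 1254336 ≡ 1664 (mod 3404).

1664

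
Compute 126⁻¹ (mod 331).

155

331 = 2*126 + 79
126 = 1*79 + 47
79 = 1*47 + 32
47 = 1*32 + 15
32 = 2*15 + 2
15 = 7*2 + 1
2 = 2*1 + 0
gcd(126, 331) = 1, so the inverse exists.
Bézout: 1 = −59*331 + 155*126.
So 126⁻¹ ≡ 155 (mod 331).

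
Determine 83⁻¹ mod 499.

499 = 6×83 + 1
83 = 83×1 + 0
gcd(83, 499) = 1, so the inverse exists.
Bézout: 1 = 1×499 − 6×83.
So 83⁻¹ ≡ −6 ≡ 493 (mod 499).

493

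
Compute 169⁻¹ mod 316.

273

316 = 1×169 + 147
169 = 1×147 + 22
147 = 6×22 + 15
22 = 1×15 + 7
15 = 2×7 + 1
7 = 7×1 + 0
gcd(169, 316) = 1, so the inverse exists.
Back-substitute for 1:
1 = 1×15 − 2×7
  = −2×22 + 3×15
  = 3×147 − 20×22
  = −20×169 + 23×147
  = 23×316 − 43×169
So 169⁻¹ ≡ −43 ≡ 273 (mod 316).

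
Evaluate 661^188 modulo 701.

658

661^1 ≡ 661 (mod 701)
661^2 ≡ 661^2 = 436921 ≡ 198 (mod 701)
661^4 ≡ 198^2 = 39204 ≡ 649 (mod 701)
661^8 ≡ 649^2 = 421201 ≡ 601 (mod 701)
661^16 ≡ 601^2 = 361201 ≡ 186 (mod 701)
661^32 ≡ 186^2 = 34596 ≡ 247 (mod 701)
661^64 ≡ 247^2 = 61009 ≡ 22 (mod 701)
661^128 ≡ 22^2 = 484 (mod 701)
661^188 = 661^128 · 661^32 · 661^16 · 661^8 · 661^4 ≡ 484 · 247 · 186 · 601 · 649 (mod 701).
Accumulate the product:
484 · 247 = 119548 ≡ 378
378 · 186 = 70308 ≡ 208
208 · 601 = 125008 ≡ 230
230 · 649 = 149270 ≡ 658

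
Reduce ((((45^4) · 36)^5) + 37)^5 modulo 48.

37

(45)^4 ≡ 33 (mod 48)
33 · 36 = 1188 ≡ 36 (mod 48)
(36)^5 ≡ 0 (mod 48)
0 + 37 = 37
(37)^5 ≡ 37 (mod 48)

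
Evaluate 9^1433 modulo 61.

58

Using repeated squaring:
1433 in binary is 10110011001, i.e. 1433 = 1024 + 256 + 128 + 16 + 8 + 1.
9^1 ≡ 9 (mod 61)
9^2 ≡ 9^2 = 81 ≡ 20 (mod 61)
9^4 ≡ 20^2 = 400 ≡ 34 (mod 61)
9^8 ≡ 34^2 = 1156 ≡ 58 (mod 61)
9^16 ≡ 58^2 = 3364 ≡ 9 (mod 61)
9^32 ≡ 9^2 = 81 ≡ 20 (mod 61)
9^64 ≡ 20^2 = 400 ≡ 34 (mod 61)
9^128 ≡ 34^2 = 1156 ≡ 58 (mod 61)
9^256 ≡ 58^2 = 3364 ≡ 9 (mod 61)
9^512 ≡ 9^2 = 81 ≡ 20 (mod 61)
9^1024 ≡ 20^2 = 400 ≡ 34 (mod 61)
9^1433 = 9^1024 × 9^256 × 9^128 × 9^16 × 9^8 × 9^1 ≡ 34 × 9 × 58 × 9 × 58 × 9 (mod 61).
Accumulate the product:
34 × 9 = 306 ≡ 1
1 × 58 = 58
58 × 9 = 522 ≡ 34
34 × 58 = 1972 ≡ 20
20 × 9 = 180 ≡ 58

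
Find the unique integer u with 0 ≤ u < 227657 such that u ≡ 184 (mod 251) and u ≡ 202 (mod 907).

35575

251⁻¹ mod 907: 251×159 ≡ 1 (mod 907), so 251⁻¹ ≡ 159.
u = 184 + 251×((202 − 184)×159 mod 907) = 184 + 251×141 = 35575.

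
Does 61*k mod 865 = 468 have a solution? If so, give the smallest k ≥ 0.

348

gcd(61, 865) = 1, so a unique solution mod 865 exists.
61⁻¹ ≡ 156 (mod 865).
k ≡ 156*468 ≡ 348 (mod 865).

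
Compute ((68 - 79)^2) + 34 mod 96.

68 - 79 = -11 ≡ 85 (mod 96)
(85)^2 ≡ 25 (mod 96)
25 + 34 = 59

59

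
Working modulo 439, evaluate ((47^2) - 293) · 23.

(47)^2 ≡ 14 (mod 439)
14 - 293 = -279 ≡ 160 (mod 439)
160 · 23 = 3680 ≡ 168 (mod 439)

168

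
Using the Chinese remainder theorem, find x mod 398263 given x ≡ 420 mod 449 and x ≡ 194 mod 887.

271616

449⁻¹ mod 887: 449·484 ≡ 1 (mod 887), so 449⁻¹ ≡ 484.
x = 420 + 449·((194 − 420)·484 mod 887) = 420 + 449·604 = 271616.
Check: 271616 mod 449 = 420, 271616 mod 887 = 194. ✓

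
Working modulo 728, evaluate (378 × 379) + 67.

641

378 × 379 = 143262 ≡ 574 (mod 728)
574 + 67 = 641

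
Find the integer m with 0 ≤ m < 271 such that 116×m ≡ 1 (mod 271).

264

Apply the Euclidean algorithm and back-substitute:
271 = 2×116 + 39
116 = 2×39 + 38
39 = 1×38 + 1
38 = 38×1 + 0
gcd(116, 271) = 1, so the inverse exists.
Back-substitute for 1:
1 = 1×39 − 1×38
  = −1×116 + 3×39
  = 3×271 − 7×116
So 116⁻¹ ≡ −7 ≡ 264 (mod 271).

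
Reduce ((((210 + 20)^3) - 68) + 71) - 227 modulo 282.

210 + 20 = 230
(230)^3 ≡ 110 (mod 282)
110 - 68 = 42
42 + 71 = 113
113 - 227 = -114 ≡ 168 (mod 282)

168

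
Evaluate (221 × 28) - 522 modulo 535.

316

221 × 28 = 6188 ≡ 303 (mod 535)
303 - 522 = -219 ≡ 316 (mod 535)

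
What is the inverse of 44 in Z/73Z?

5

By the extended Euclidean algorithm:
73 = 1*44 + 29
44 = 1*29 + 15
29 = 1*15 + 14
15 = 1*14 + 1
14 = 14*1 + 0
gcd(44, 73) = 1, so the inverse exists.
Bézout: 1 = −3*73 + 5*44.
So 44⁻¹ ≡ 5 (mod 73).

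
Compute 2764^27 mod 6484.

Using repeated squaring:
27 in binary is 11011, i.e. 27 = 16 + 8 + 2 + 1.
2764^1 ≡ 2764 (mod 6484)
2764^2 ≡ 2764^2 = 7639696 ≡ 1544 (mod 6484)
2764^4 ≡ 1544^2 = 2383936 ≡ 4308 (mod 6484)
2764^8 ≡ 4308^2 = 18558864 ≡ 1656 (mod 6484)
2764^16 ≡ 1656^2 = 2742336 ≡ 6088 (mod 6484)
2764^27 = 2764^16 × 2764^8 × 2764^2 × 2764^1 ≡ 6088 × 1656 × 1544 × 2764 (mod 6484).
Accumulate the product:
6088 × 1656 = 10081728 ≡ 5592
5592 × 1544 = 8634048 ≡ 3844
3844 × 2764 = 10624816 ≡ 4024

4024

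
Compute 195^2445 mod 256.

195^1 ≡ 195 (mod 256)
195^2 ≡ 195^2 = 38025 ≡ 137 (mod 256)
195^4 ≡ 137^2 = 18769 ≡ 81 (mod 256)
195^8 ≡ 81^2 = 6561 ≡ 161 (mod 256)
195^16 ≡ 161^2 = 25921 ≡ 65 (mod 256)
195^32 ≡ 65^2 = 4225 ≡ 129 (mod 256)
195^64 ≡ 129^2 = 16641 ≡ 1 (mod 256)
195^128 ≡ 1^2 = 1 (mod 256)
195^256 ≡ 1^2 = 1 (mod 256)
195^512 ≡ 1^2 = 1 (mod 256)
195^1024 ≡ 1^2 = 1 (mod 256)
195^2048 ≡ 1^2 = 1 (mod 256)
195^2445 = 195^2048 · 195^256 · 195^128 · 195^8 · 195^4 · 195^1 ≡ 1 · 1 · 1 · 161 · 81 · 195 (mod 256).
Accumulate the product:
1 · 1 = 1
1 · 1 = 1
1 · 161 = 161
161 · 81 = 13041 ≡ 241
241 · 195 = 46995 ≡ 147

147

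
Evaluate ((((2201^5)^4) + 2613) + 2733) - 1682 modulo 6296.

4601

(2201)^5 ≡ 3209 (mod 6296)
(3209)^4 ≡ 937 (mod 6296)
937 + 2613 = 3550
3550 + 2733 = 6283
6283 - 1682 = 4601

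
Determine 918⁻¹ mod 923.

Apply the Euclidean algorithm and back-substitute:
923 = 1*918 + 5
918 = 183*5 + 3
5 = 1*3 + 2
3 = 1*2 + 1
2 = 2*1 + 0
gcd(918, 923) = 1, so the inverse exists.
Back-substitute for 1:
1 = 1*3 − 1*2
  = −1*5 + 2*3
  = 2*918 − 367*5
  = −367*923 + 369*918
So 918⁻¹ ≡ 369 (mod 923).

369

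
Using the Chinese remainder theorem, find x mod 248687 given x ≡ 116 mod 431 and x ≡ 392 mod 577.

74248

431⁻¹ mod 577: 431·494 ≡ 1 (mod 577), so 431⁻¹ ≡ 494.
x = 116 + 431·((392 − 116)·494 mod 577) = 116 + 431·172 = 74248.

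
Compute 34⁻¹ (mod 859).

379

859 = 25*34 + 9
34 = 3*9 + 7
9 = 1*7 + 2
7 = 3*2 + 1
2 = 2*1 + 0
gcd(34, 859) = 1, so the inverse exists.
Back-substitute for 1:
1 = 1*7 − 3*2
  = −3*9 + 4*7
  = 4*34 − 15*9
  = −15*859 + 379*34
So 34⁻¹ ≡ 379 (mod 859).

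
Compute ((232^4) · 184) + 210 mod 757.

(232)^4 ≡ 630 (mod 757)
630 · 184 = 115920 ≡ 99 (mod 757)
99 + 210 = 309

309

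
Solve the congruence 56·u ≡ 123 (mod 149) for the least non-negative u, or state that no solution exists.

gcd(56, 149) = 1, so a unique solution mod 149 exists.
56⁻¹ ≡ 8 (mod 149).
u ≡ 8·123 ≡ 90 (mod 149).

90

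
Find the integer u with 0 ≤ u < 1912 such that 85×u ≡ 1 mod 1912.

Run the extended Euclidean algorithm:
1912 = 22*85 + 42
85 = 2*42 + 1
42 = 42*1 + 0
gcd(85, 1912) = 1, so the inverse exists.
Bézout: 1 = −2*1912 + 45*85.
So 85⁻¹ ≡ 45 (mod 1912).

45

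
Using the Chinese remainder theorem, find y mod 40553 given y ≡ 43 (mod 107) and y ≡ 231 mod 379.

33962

107⁻¹ mod 379: 107·294 ≡ 1 (mod 379), so 107⁻¹ ≡ 294.
y = 43 + 107·((231 − 43)·294 mod 379) = 43 + 107·317 = 33962.
Check: 33962 mod 107 = 43, 33962 mod 379 = 231. ✓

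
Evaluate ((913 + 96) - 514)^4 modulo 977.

913 + 96 = 1009 ≡ 32 (mod 977)
32 - 514 = -482 ≡ 495 (mod 977)
(495)^4 ≡ 747 (mod 977)

747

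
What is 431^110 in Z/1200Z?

1

110 in binary is 1101110, i.e. 110 = 64 + 32 + 8 + 4 + 2.
431^1 ≡ 431 (mod 1200)
431^2 ≡ 431^2 = 185761 ≡ 961 (mod 1200)
431^4 ≡ 961^2 = 923521 ≡ 721 (mod 1200)
431^8 ≡ 721^2 = 519841 ≡ 241 (mod 1200)
431^16 ≡ 241^2 = 58081 ≡ 481 (mod 1200)
431^32 ≡ 481^2 = 231361 ≡ 961 (mod 1200)
431^64 ≡ 961^2 = 923521 ≡ 721 (mod 1200)
431^110 = 431^64 × 431^32 × 431^8 × 431^4 × 431^2 ≡ 721 × 961 × 241 × 721 × 961 (mod 1200).
Accumulate the product:
721 × 961 = 692881 ≡ 481
481 × 241 = 115921 ≡ 721
721 × 721 = 519841 ≡ 241
241 × 961 = 231601 ≡ 1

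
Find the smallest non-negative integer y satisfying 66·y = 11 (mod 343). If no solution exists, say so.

gcd(66, 343) = 1, so a unique solution mod 343 exists.
66⁻¹ ≡ 26 (mod 343).
y ≡ 26·11 ≡ 286 (mod 343).

286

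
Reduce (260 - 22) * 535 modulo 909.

260 - 22 = 238
238 * 535 = 127330 ≡ 70 (mod 909)

70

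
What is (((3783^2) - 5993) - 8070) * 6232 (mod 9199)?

(3783)^2 ≡ 6644 (mod 9199)
6644 - 5993 = 651
651 - 8070 = -7419 ≡ 1780 (mod 9199)
1780 * 6232 = 11092960 ≡ 8165 (mod 9199)

8165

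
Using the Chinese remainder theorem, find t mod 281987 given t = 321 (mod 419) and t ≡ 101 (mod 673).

187195

419⁻¹ mod 673: 419*310 ≡ 1 (mod 673), so 419⁻¹ ≡ 310.
t = 321 + 419*((101 − 321)*310 mod 673) = 321 + 419*446 = 187195.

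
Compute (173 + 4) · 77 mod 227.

9

173 + 4 = 177
177 · 77 = 13629 ≡ 9 (mod 227)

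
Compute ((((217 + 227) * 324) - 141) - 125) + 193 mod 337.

221

217 + 227 = 444 ≡ 107 (mod 337)
107 * 324 = 34668 ≡ 294 (mod 337)
294 - 141 = 153
153 - 125 = 28
28 + 193 = 221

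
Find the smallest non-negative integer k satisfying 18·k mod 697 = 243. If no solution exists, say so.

gcd(18, 697) = 1, so a unique solution mod 697 exists.
18⁻¹ ≡ 426 (mod 697).
k ≡ 426·243 ≡ 362 (mod 697).

362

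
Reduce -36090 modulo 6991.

5856

-36090 = -6*6991 + 5856, so -36090 ≡ 5856 (mod 6991).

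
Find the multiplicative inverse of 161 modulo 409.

94

Run the extended Euclidean algorithm:
409 = 2·161 + 87
161 = 1·87 + 74
87 = 1·74 + 13
74 = 5·13 + 9
13 = 1·9 + 4
9 = 2·4 + 1
4 = 4·1 + 0
gcd(161, 409) = 1, so the inverse exists.
Bézout: 1 = −37·409 + 94·161.
So 161⁻¹ ≡ 94 (mod 409).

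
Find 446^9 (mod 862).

By square-and-multiply:
446^1 ≡ 446 (mod 862)
446^2 ≡ 446^2 = 198916 ≡ 656 (mod 862)
446^4 ≡ 656^2 = 430336 ≡ 198 (mod 862)
446^8 ≡ 198^2 = 39204 ≡ 414 (mod 862)
446^9 = 446^8 * 446^1 ≡ 414 * 446 (mod 862).
414 * 446 = 184644 ≡ 176 (mod 862).

176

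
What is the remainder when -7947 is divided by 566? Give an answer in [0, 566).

-7947 = -15·566 + 543, so -7947 ≡ 543 (mod 566).

543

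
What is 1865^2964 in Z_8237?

4053

By square-and-multiply:
1865^1 ≡ 1865 (mod 8237)
1865^2 ≡ 1865^2 = 3478225 ≡ 2211 (mod 8237)
1865^4 ≡ 2211^2 = 4888521 ≡ 3980 (mod 8237)
1865^8 ≡ 3980^2 = 15840400 ≡ 649 (mod 8237)
1865^16 ≡ 649^2 = 421201 ≡ 1114 (mod 8237)
1865^32 ≡ 1114^2 = 1240996 ≡ 5446 (mod 8237)
1865^64 ≡ 5446^2 = 29658916 ≡ 5716 (mod 8237)
1865^128 ≡ 5716^2 = 32672656 ≡ 4714 (mod 8237)
1865^256 ≡ 4714^2 = 22221796 ≡ 6607 (mod 8237)
1865^512 ≡ 6607^2 = 43652449 ≡ 4586 (mod 8237)
1865^1024 ≡ 4586^2 = 21031396 ≡ 2335 (mod 8237)
1865^2048 ≡ 2335^2 = 5452225 ≡ 7568 (mod 8237)
1865^2964 = 1865^2048 × 1865^512 × 1865^256 × 1865^128 × 1865^16 × 1865^4 ≡ 7568 × 4586 × 6607 × 4714 × 1114 × 3980 (mod 8237).
Accumulate the product:
7568 × 4586 = 34706848 ≡ 4367
4367 × 6607 = 28852769 ≡ 6795
6795 × 4714 = 32031630 ≡ 6174
6174 × 1114 = 6877836 ≡ 8178
8178 × 3980 = 32548440 ≡ 4053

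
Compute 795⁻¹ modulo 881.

420

Apply the Euclidean algorithm and back-substitute:
881 = 1*795 + 86
795 = 9*86 + 21
86 = 4*21 + 2
21 = 10*2 + 1
2 = 2*1 + 0
gcd(795, 881) = 1, so the inverse exists.
Bézout: 1 = −379*881 + 420*795.
So 795⁻¹ ≡ 420 (mod 881).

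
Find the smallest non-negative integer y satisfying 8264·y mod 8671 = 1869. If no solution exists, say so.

1785

gcd(8264, 8671) = 1, so a unique solution mod 8671 exists.
8264⁻¹ ≡ 5944 (mod 8671).
y ≡ 5944·1869 ≡ 1785 (mod 8671).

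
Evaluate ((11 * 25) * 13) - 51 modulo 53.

26

11 * 25 = 275 ≡ 10 (mod 53)
10 * 13 = 130 ≡ 24 (mod 53)
24 - 51 = -27 ≡ 26 (mod 53)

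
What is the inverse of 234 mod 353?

Run the extended Euclidean algorithm:
353 = 1*234 + 119
234 = 1*119 + 115
119 = 1*115 + 4
115 = 28*4 + 3
4 = 1*3 + 1
3 = 3*1 + 0
gcd(234, 353) = 1, so the inverse exists.
Bézout: 1 = 59*353 − 89*234.
So 234⁻¹ ≡ −89 ≡ 264 (mod 353).

264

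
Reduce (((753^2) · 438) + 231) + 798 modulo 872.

(753)^2 ≡ 209 (mod 872)
209 · 438 = 91542 ≡ 854 (mod 872)
854 + 231 = 1085 ≡ 213 (mod 872)
213 + 798 = 1011 ≡ 139 (mod 872)

139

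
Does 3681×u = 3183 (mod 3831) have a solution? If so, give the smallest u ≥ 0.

1077

gcd(3681, 3831) = 3, and 3 | 3183, so solutions exist.
Divide through by 3: 1227×u = 1061 (mod 1277).
1227⁻¹ ≡ 332 (mod 1277).
u ≡ 332×1061 ≡ 1077 (mod 1277).
The smallest non-negative solution is u = 1077.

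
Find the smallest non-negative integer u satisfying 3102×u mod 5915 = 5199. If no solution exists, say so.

gcd(3102, 5915) = 1, so a unique solution mod 5915 exists.
3102⁻¹ ≡ 5608 (mod 5915).
u ≡ 5608×5199 ≡ 957 (mod 5915).

957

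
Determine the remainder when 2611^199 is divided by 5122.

2611^1 ≡ 2611 (mod 5122)
2611^2 ≡ 2611^2 = 6817321 ≡ 5061 (mod 5122)
2611^4 ≡ 5061^2 = 25613721 ≡ 3721 (mod 5122)
2611^8 ≡ 3721^2 = 13845841 ≡ 1075 (mod 5122)
2611^16 ≡ 1075^2 = 1155625 ≡ 3175 (mod 5122)
2611^32 ≡ 3175^2 = 10080625 ≡ 529 (mod 5122)
2611^64 ≡ 529^2 = 279841 ≡ 3253 (mod 5122)
2611^128 ≡ 3253^2 = 10582009 ≡ 5079 (mod 5122)
2611^199 = 2611^128 · 2611^64 · 2611^4 · 2611^2 · 2611^1 ≡ 5079 · 3253 · 3721 · 5061 · 2611 (mod 5122).
Accumulate the product:
5079 · 3253 = 16521987 ≡ 3537
3537 · 3721 = 13161177 ≡ 2759
2759 · 5061 = 13963299 ≡ 727
727 · 2611 = 1898197 ≡ 3057

3057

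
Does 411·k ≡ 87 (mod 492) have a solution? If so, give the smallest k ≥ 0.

5

gcd(411, 492) = 3, and 3 | 87, so solutions exist.
Divide through by 3: 137·k ≡ 29 mod 164.
137⁻¹ ≡ 85 (mod 164).
k ≡ 85·29 ≡ 5 (mod 164).
The smallest non-negative solution is k = 5.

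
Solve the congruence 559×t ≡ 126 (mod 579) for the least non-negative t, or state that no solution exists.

gcd(559, 579) = 1, so a unique solution mod 579 exists.
559⁻¹ ≡ 550 (mod 579).
t ≡ 550×126 ≡ 399 (mod 579).

399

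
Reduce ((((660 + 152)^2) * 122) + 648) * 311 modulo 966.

660 + 152 = 812
(812)^2 ≡ 532 (mod 966)
532 * 122 = 64904 ≡ 182 (mod 966)
182 + 648 = 830
830 * 311 = 258130 ≡ 208 (mod 966)

208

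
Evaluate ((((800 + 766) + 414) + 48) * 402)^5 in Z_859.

800 + 766 = 1566 ≡ 707 (mod 859)
707 + 414 = 1121 ≡ 262 (mod 859)
262 + 48 = 310
310 * 402 = 124620 ≡ 65 (mod 859)
(65)^5 ≡ 670 (mod 859)

670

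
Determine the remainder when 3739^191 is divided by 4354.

3123

191 in binary is 10111111, i.e. 191 = 128 + 32 + 16 + 8 + 4 + 2 + 1.
3739^1 ≡ 3739 (mod 4354)
3739^2 ≡ 3739^2 = 13980121 ≡ 3781 (mod 4354)
3739^4 ≡ 3781^2 = 14295961 ≡ 1779 (mod 4354)
3739^8 ≡ 1779^2 = 3164841 ≡ 3837 (mod 4354)
3739^16 ≡ 3837^2 = 14722569 ≡ 1695 (mod 4354)
3739^32 ≡ 1695^2 = 2873025 ≡ 3739 (mod 4354)
3739^64 ≡ 3739^2 = 13980121 ≡ 3781 (mod 4354)
3739^128 ≡ 3781^2 = 14295961 ≡ 1779 (mod 4354)
3739^191 = 3739^128 · 3739^32 · 3739^16 · 3739^8 · 3739^4 · 3739^2 · 3739^1 ≡ 1779 · 3739 · 1695 · 3837 · 1779 · 3781 · 3739 (mod 4354).
Accumulate the product:
1779 · 3739 = 6651681 ≡ 3123
3123 · 1695 = 5293485 ≡ 3375
3375 · 3837 = 12949875 ≡ 1079
1079 · 1779 = 1919541 ≡ 3781
3781 · 3781 = 14295961 ≡ 1779
1779 · 3739 = 6651681 ≡ 3123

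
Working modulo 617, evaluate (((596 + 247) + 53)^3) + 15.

596 + 247 = 843 ≡ 226 (mod 617)
226 + 53 = 279
(279)^3 ≡ 473 (mod 617)
473 + 15 = 488

488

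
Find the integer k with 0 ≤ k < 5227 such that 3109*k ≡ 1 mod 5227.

By the extended Euclidean algorithm:
5227 = 1*3109 + 2118
3109 = 1*2118 + 991
2118 = 2*991 + 136
991 = 7*136 + 39
136 = 3*39 + 19
39 = 2*19 + 1
19 = 19*1 + 0
gcd(3109, 5227) = 1, so the inverse exists.
Back-substitute for 1:
1 = 1*39 − 2*19
  = −2*136 + 7*39
  = 7*991 − 51*136
  = −51*2118 + 109*991
  = 109*3109 − 160*2118
  = −160*5227 + 269*3109
So 3109⁻¹ ≡ 269 (mod 5227).

269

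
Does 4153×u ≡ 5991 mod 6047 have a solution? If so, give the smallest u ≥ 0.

gcd(4153, 6047) = 1, so a unique solution mod 6047 exists.
4153⁻¹ ≡ 3330 (mod 6047).
u ≡ 3330×5991 ≡ 977 (mod 6047).

977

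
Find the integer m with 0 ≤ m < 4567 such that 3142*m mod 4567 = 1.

4567 = 1*3142 + 1425
3142 = 2*1425 + 292
1425 = 4*292 + 257
292 = 1*257 + 35
257 = 7*35 + 12
35 = 2*12 + 11
12 = 1*11 + 1
11 = 11*1 + 0
gcd(3142, 4567) = 1, so the inverse exists.
Bézout: 1 = 269*4567 − 391*3142.
So 3142⁻¹ ≡ −391 ≡ 4176 (mod 4567).

4176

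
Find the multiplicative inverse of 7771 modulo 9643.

5043

Apply the Euclidean algorithm and back-substitute:
9643 = 1·7771 + 1872
7771 = 4·1872 + 283
1872 = 6·283 + 174
283 = 1·174 + 109
174 = 1·109 + 65
109 = 1·65 + 44
65 = 1·44 + 21
44 = 2·21 + 2
21 = 10·2 + 1
2 = 2·1 + 0
gcd(7771, 9643) = 1, so the inverse exists.
Back-substitute for 1:
1 = 1·21 − 10·2
  = −10·44 + 21·21
  = 21·65 − 31·44
  = −31·109 + 52·65
  = 52·174 − 83·109
  = −83·283 + 135·174
  = 135·1872 − 893·283
  = −893·7771 + 3707·1872
  = 3707·9643 − 4600·7771
So 7771⁻¹ ≡ −4600 ≡ 5043 (mod 9643).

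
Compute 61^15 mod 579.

61^1 ≡ 61 (mod 579)
61^2 ≡ 61^2 = 3721 ≡ 247 (mod 579)
61^4 ≡ 247^2 = 61009 ≡ 214 (mod 579)
61^8 ≡ 214^2 = 45796 ≡ 55 (mod 579)
61^15 = 61^8 · 61^4 · 61^2 · 61^1 ≡ 55 · 214 · 247 · 61 (mod 579).
Accumulate the product:
55 · 214 = 11770 ≡ 190
190 · 247 = 46930 ≡ 31
31 · 61 = 1891 ≡ 154

154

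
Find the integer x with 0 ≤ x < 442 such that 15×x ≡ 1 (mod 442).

59

442 = 29×15 + 7
15 = 2×7 + 1
7 = 7×1 + 0
gcd(15, 442) = 1, so the inverse exists.
Back-substitute for 1:
1 = 1×15 − 2×7
  = −2×442 + 59×15
So 15⁻¹ ≡ 59 (mod 442).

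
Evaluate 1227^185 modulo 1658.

185 in binary is 10111001, i.e. 185 = 128 + 32 + 16 + 8 + 1.
1227^1 ≡ 1227 (mod 1658)
1227^2 ≡ 1227^2 = 1505529 ≡ 65 (mod 1658)
1227^4 ≡ 65^2 = 4225 ≡ 909 (mod 1658)
1227^8 ≡ 909^2 = 826281 ≡ 597 (mod 1658)
1227^16 ≡ 597^2 = 356409 ≡ 1597 (mod 1658)
1227^32 ≡ 1597^2 = 2550409 ≡ 405 (mod 1658)
1227^64 ≡ 405^2 = 164025 ≡ 1541 (mod 1658)
1227^128 ≡ 1541^2 = 2374681 ≡ 425 (mod 1658)
1227^185 = 1227^128 × 1227^32 × 1227^16 × 1227^8 × 1227^1 ≡ 425 × 405 × 1597 × 597 × 1227 (mod 1658).
Accumulate the product:
425 × 405 = 172125 ≡ 1351
1351 × 1597 = 2157547 ≡ 489
489 × 597 = 291933 ≡ 125
125 × 1227 = 153375 ≡ 839

839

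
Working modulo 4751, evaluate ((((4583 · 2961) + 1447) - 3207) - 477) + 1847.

4583 · 2961 = 13570263 ≡ 1407 (mod 4751)
1407 + 1447 = 2854
2854 - 3207 = -353 ≡ 4398 (mod 4751)
4398 - 477 = 3921
3921 + 1847 = 5768 ≡ 1017 (mod 4751)

1017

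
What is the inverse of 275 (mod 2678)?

2269

2678 = 9*275 + 203
275 = 1*203 + 72
203 = 2*72 + 59
72 = 1*59 + 13
59 = 4*13 + 7
13 = 1*7 + 6
7 = 1*6 + 1
6 = 6*1 + 0
gcd(275, 2678) = 1, so the inverse exists.
Back-substitute for 1:
1 = 1*7 − 1*6
  = −1*13 + 2*7
  = 2*59 − 9*13
  = −9*72 + 11*59
  = 11*203 − 31*72
  = −31*275 + 42*203
  = 42*2678 − 409*275
So 275⁻¹ ≡ −409 ≡ 2269 (mod 2678).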